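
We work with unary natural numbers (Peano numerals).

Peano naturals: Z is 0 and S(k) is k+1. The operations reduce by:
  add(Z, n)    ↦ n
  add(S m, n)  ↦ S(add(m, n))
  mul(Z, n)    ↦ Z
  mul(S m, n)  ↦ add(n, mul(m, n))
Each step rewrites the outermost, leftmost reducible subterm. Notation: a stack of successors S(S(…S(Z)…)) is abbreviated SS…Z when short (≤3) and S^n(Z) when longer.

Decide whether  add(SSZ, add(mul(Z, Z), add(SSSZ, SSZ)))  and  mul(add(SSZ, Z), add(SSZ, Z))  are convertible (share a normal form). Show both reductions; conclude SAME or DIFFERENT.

Term A:
  start: add(SSZ, add(mul(Z, Z), add(SSSZ, SSZ)))
  [1] S(add(SZ, add(mul(Z, Z), add(SSSZ, SSZ))))
  [2] S(S(add(Z, add(mul(Z, Z), add(SSSZ, SSZ)))))
  [3] S(S(add(mul(Z, Z), add(SSSZ, SSZ))))
  [4] S(S(add(Z, add(SSSZ, SSZ))))
  [5] S(S(add(SSSZ, SSZ)))
  [6] S(S(S(add(SSZ, SSZ))))
  [7] S(S(S(S(add(SZ, SSZ)))))
  [8] S(S(S(S(S(add(Z, SSZ))))))
  [9] S^7(Z)

Term B:
  start: mul(add(SSZ, Z), add(SSZ, Z))
  [1] mul(S(add(SZ, Z)), add(SSZ, Z))
  [2] add(add(SSZ, Z), mul(add(SZ, Z), add(SSZ, Z)))
  [3] add(S(add(SZ, Z)), mul(add(SZ, Z), add(SSZ, Z)))
  [4] S(add(add(SZ, Z), mul(add(SZ, Z), add(SSZ, Z))))
  [5] S(add(S(add(Z, Z)), mul(add(SZ, Z), add(SSZ, Z))))
  [6] S(S(add(add(Z, Z), mul(add(SZ, Z), add(SSZ, Z)))))
  [7] S(S(add(Z, mul(add(SZ, Z), add(SSZ, Z)))))
  [8] S(S(mul(add(SZ, Z), add(SSZ, Z))))
  [9] S(S(mul(S(add(Z, Z)), add(SSZ, Z))))
  [10] S(S(add(add(SSZ, Z), mul(add(Z, Z), add(SSZ, Z)))))
  [11] S(S(add(S(add(SZ, Z)), mul(add(Z, Z), add(SSZ, Z)))))
  [12] S(S(S(add(add(SZ, Z), mul(add(Z, Z), add(SSZ, Z))))))
  [13] S(S(S(add(S(add(Z, Z)), mul(add(Z, Z), add(SSZ, Z))))))
  [14] S(S(S(S(add(add(Z, Z), mul(add(Z, Z), add(SSZ, Z)))))))
  [15] S(S(S(S(add(Z, mul(add(Z, Z), add(SSZ, Z)))))))
  [16] S(S(S(S(mul(add(Z, Z), add(SSZ, Z))))))
  [17] S(S(S(S(mul(Z, add(SSZ, Z))))))
  [18] S^4(Z)

Answer: DIFFERENT — A ⇓ S^7(Z), B ⇓ S^4(Z)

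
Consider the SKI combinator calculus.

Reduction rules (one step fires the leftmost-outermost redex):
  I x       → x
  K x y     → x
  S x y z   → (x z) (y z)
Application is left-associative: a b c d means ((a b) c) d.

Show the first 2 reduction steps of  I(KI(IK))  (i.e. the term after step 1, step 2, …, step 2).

  start: I(KI(IK))
  step 1: KI(IK)
  step 2: I

Answer: after 2 steps: I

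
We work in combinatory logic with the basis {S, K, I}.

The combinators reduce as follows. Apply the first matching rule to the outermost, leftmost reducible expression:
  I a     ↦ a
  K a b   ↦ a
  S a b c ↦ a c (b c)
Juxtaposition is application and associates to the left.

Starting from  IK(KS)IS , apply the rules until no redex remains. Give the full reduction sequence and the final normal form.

  start: IK(KS)IS
  step 1: K(KS)IS
  step 2: KSS
  step 3: S

Answer: normal form = S  (in 3 steps)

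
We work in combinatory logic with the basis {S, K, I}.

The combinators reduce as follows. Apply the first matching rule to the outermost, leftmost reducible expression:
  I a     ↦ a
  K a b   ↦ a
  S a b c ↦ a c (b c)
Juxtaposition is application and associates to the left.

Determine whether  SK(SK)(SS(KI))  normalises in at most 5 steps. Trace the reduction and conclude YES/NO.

  start: SK(SK)(SS(KI))
  →1  K(SS(KI))(SK(SS(KI)))
  →2  SS(KI)

Answer: YES — reaches normal form SS(KI) in 2 ≤ 5 steps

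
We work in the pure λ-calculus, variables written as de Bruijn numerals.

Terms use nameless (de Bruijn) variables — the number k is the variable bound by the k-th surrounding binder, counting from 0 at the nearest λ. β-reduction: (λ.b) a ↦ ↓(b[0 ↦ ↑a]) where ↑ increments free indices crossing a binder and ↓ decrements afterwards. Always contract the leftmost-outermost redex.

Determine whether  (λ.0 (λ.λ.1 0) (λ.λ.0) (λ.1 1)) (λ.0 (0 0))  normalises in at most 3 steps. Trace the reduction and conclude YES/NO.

Answer: NO — after 3 steps the term is (λ.(λ.λ.1 0) (λ.λ.1 0) 0) (λ.λ.0) (λ.(λ.0 (0 0)) (λ.0 (0 0))), not yet normal

Derivation:
  start: (λ.0 (λ.λ.1 0) (λ.λ.0) (λ.1 1)) (λ.0 (0 0))
  →1  (λ.0 (0 0)) (λ.λ.1 0) (λ.λ.0) (λ.(λ.0 (0 0)) (λ.0 (0 0)))
  →2  (λ.λ.1 0) ((λ.λ.1 0) (λ.λ.1 0)) (λ.λ.0) (λ.(λ.0 (0 0)) (λ.0 (0 0)))
  →3  (λ.(λ.λ.1 0) (λ.λ.1 0) 0) (λ.λ.0) (λ.(λ.0 (0 0)) (λ.0 (0 0)))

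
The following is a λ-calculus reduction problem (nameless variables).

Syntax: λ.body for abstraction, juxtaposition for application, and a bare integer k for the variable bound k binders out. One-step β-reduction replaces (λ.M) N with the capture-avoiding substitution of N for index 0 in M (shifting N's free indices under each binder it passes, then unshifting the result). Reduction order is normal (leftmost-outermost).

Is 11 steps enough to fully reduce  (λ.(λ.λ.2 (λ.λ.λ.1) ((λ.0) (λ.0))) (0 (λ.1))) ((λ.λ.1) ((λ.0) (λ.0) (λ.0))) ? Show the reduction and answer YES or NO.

Answer: YES — reaches normal form λ.λ.0 in 8 ≤ 11 steps

Working:
  start: (λ.(λ.λ.2 (λ.λ.λ.1) ((λ.0) (λ.0))) (0 (λ.1))) ((λ.λ.1) ((λ.0) (λ.0) (λ.0)))
  step 1: (λ.λ.(λ.λ.1) ((λ.0) (λ.0) (λ.0)) (λ.λ.λ.1) ((λ.0) (λ.0))) ((λ.λ.1) ((λ.0) (λ.0) (λ.0)) (λ.(λ.λ.1) ((λ.0) (λ.0) (λ.0))))
  step 2: λ.(λ.λ.1) ((λ.0) (λ.0) (λ.0)) (λ.λ.λ.1) ((λ.0) (λ.0))
  step 3: λ.(λ.(λ.0) (λ.0) (λ.0)) (λ.λ.λ.1) ((λ.0) (λ.0))
  step 4: λ.(λ.0) (λ.0) (λ.0) ((λ.0) (λ.0))
  step 5: λ.(λ.0) (λ.0) ((λ.0) (λ.0))
  step 6: λ.(λ.0) ((λ.0) (λ.0))
  step 7: λ.(λ.0) (λ.0)
  step 8: λ.λ.0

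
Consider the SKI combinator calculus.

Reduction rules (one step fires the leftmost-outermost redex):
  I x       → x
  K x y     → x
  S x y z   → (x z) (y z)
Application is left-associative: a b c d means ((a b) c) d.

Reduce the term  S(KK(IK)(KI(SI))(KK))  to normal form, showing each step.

Answer: normal form = SI  (in 3 steps)

Derivation:
  start: S(KK(IK)(KI(SI))(KK))
  step 1: S(K(KI(SI))(KK))
  step 2: S(KI(SI))
  step 3: SI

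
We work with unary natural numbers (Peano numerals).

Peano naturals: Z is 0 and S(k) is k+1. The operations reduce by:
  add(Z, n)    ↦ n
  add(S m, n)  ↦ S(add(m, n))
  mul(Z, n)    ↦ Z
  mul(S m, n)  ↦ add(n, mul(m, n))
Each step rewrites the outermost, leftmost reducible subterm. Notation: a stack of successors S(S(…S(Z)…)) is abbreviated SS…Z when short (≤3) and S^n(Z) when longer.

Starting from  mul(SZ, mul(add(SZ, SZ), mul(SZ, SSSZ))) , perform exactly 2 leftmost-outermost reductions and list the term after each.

  start: mul(SZ, mul(add(SZ, SZ), mul(SZ, SSSZ)))
  [1] add(mul(add(SZ, SZ), mul(SZ, SSSZ)), mul(Z, mul(add(SZ, SZ), mul(SZ, SSSZ))))
  [2] add(mul(S(add(Z, SZ)), mul(SZ, SSSZ)), mul(Z, mul(add(SZ, SZ), mul(SZ, SSSZ))))

Answer: after 2 steps: add(mul(S(add(Z, SZ)), mul(SZ, SSSZ)), mul(Z, mul(add(SZ, SZ), mul(SZ, SSSZ))))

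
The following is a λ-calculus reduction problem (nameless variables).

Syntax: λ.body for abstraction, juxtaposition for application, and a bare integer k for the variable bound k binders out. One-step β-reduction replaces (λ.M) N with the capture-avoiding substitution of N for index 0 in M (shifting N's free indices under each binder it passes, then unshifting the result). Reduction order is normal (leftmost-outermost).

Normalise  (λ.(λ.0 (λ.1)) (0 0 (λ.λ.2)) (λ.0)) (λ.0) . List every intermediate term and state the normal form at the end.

Answer: normal form = λ.0  (in 6 steps)

Reduction:
  start: (λ.(λ.0 (λ.1)) (0 0 (λ.λ.2)) (λ.0)) (λ.0)
  →1  (λ.0 (λ.1)) ((λ.0) (λ.0) (λ.λ.λ.0)) (λ.0)
  →2  (λ.0) (λ.0) (λ.λ.λ.0) (λ.(λ.0) (λ.0) (λ.λ.λ.0)) (λ.0)
  →3  (λ.0) (λ.λ.λ.0) (λ.(λ.0) (λ.0) (λ.λ.λ.0)) (λ.0)
  →4  (λ.λ.λ.0) (λ.(λ.0) (λ.0) (λ.λ.λ.0)) (λ.0)
  →5  (λ.λ.0) (λ.0)
  →6  λ.0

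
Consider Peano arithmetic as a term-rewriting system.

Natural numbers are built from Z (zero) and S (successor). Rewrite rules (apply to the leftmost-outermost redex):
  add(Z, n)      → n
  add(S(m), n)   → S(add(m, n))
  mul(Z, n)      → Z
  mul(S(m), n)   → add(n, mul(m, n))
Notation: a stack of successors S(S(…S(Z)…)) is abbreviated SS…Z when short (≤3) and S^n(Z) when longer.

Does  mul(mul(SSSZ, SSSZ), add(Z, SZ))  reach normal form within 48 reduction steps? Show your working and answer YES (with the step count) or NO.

  start: mul(mul(SSSZ, SSSZ), add(Z, SZ))
  →1  mul(add(SSSZ, mul(SSZ, SSSZ)), add(Z, SZ))
  →2  mul(S(add(SSZ, mul(SSZ, SSSZ))), add(Z, SZ))
  →3  add(add(Z, SZ), mul(add(SSZ, mul(SSZ, SSSZ)), add(Z, SZ)))
  →4  add(SZ, mul(add(SSZ, mul(SSZ, SSSZ)), add(Z, SZ)))
  →5  S(add(Z, mul(add(SSZ, mul(SSZ, SSSZ)), add(Z, SZ))))
  →6  S(mul(add(SSZ, mul(SSZ, SSSZ)), add(Z, SZ)))
  →7  S(mul(S(add(SZ, mul(SSZ, SSSZ))), add(Z, SZ)))
  →8  S(add(add(Z, SZ), mul(add(SZ, mul(SSZ, SSSZ)), add(Z, SZ))))
  →9  S(add(SZ, mul(add(SZ, mul(SSZ, SSSZ)), add(Z, SZ))))
  →10  S(S(add(Z, mul(add(SZ, mul(SSZ, SSSZ)), add(Z, SZ)))))
  →11  S(S(mul(add(SZ, mul(SSZ, SSSZ)), add(Z, SZ))))
  →12  S(S(mul(S(add(Z, mul(SSZ, SSSZ))), add(Z, SZ))))
  →13  S(S(add(add(Z, SZ), mul(add(Z, mul(SSZ, SSSZ)), add(Z, SZ)))))
  →14  S(S(add(SZ, mul(add(Z, mul(SSZ, SSSZ)), add(Z, SZ)))))
  →15  S(S(S(add(Z, mul(add(Z, mul(SSZ, SSSZ)), add(Z, SZ))))))
  →16  S(S(S(mul(add(Z, mul(SSZ, SSSZ)), add(Z, SZ)))))
  →17  S(S(S(mul(mul(SSZ, SSSZ), add(Z, SZ)))))
  →18  S(S(S(mul(add(SSSZ, mul(SZ, SSSZ)), add(Z, SZ)))))
  →19  S(S(S(mul(S(add(SSZ, mul(SZ, SSSZ))), add(Z, SZ)))))
  →20  S(S(S(add(add(Z, SZ), mul(add(SSZ, mul(SZ, SSSZ)), add(Z, SZ))))))
  →21  S(S(S(add(SZ, mul(add(SSZ, mul(SZ, SSSZ)), add(Z, SZ))))))
  →22  S(S(S(S(add(Z, mul(add(SSZ, mul(SZ, SSSZ)), add(Z, SZ)))))))
  →23  S(S(S(S(mul(add(SSZ, mul(SZ, SSSZ)), add(Z, SZ))))))
  →24  S(S(S(S(mul(S(add(SZ, mul(SZ, SSSZ))), add(Z, SZ))))))
  →25  S(S(S(S(add(add(Z, SZ), mul(add(SZ, mul(SZ, SSSZ)), add(Z, SZ)))))))
  →26  S(S(S(S(add(SZ, mul(add(SZ, mul(SZ, SSSZ)), add(Z, SZ)))))))
  →27  S(S(S(S(S(add(Z, mul(add(SZ, mul(SZ, SSSZ)), add(Z, SZ))))))))
  →28  S(S(S(S(S(mul(add(SZ, mul(SZ, SSSZ)), add(Z, SZ)))))))
  →29  S(S(S(S(S(mul(S(add(Z, mul(SZ, SSSZ))), add(Z, SZ)))))))
  →30  S(S(S(S(S(add(add(Z, SZ), mul(add(Z, mul(SZ, SSSZ)), add(Z, SZ))))))))
  →31  S(S(S(S(S(add(SZ, mul(add(Z, mul(SZ, SSSZ)), add(Z, SZ))))))))
  →32  S(S(S(S(S(S(add(Z, mul(add(Z, mul(SZ, SSSZ)), add(Z, SZ)))))))))
  →33  S(S(S(S(S(S(mul(add(Z, mul(SZ, SSSZ)), add(Z, SZ))))))))
  →34  S(S(S(S(S(S(mul(mul(SZ, SSSZ), add(Z, SZ))))))))
  →35  S(S(S(S(S(S(mul(add(SSSZ, mul(Z, SSSZ)), add(Z, SZ))))))))
  →36  S(S(S(S(S(S(mul(S(add(SSZ, mul(Z, SSSZ))), add(Z, SZ))))))))
  →37  S(S(S(S(S(S(add(add(Z, SZ), mul(add(SSZ, mul(Z, SSSZ)), add(Z, SZ)))))))))
  →38  S(S(S(S(S(S(add(SZ, mul(add(SSZ, mul(Z, SSSZ)), add(Z, SZ)))))))))
  →39  S(S(S(S(S(S(S(add(Z, mul(add(SSZ, mul(Z, SSSZ)), add(Z, SZ))))))))))
  →40  S(S(S(S(S(S(S(mul(add(SSZ, mul(Z, SSSZ)), add(Z, SZ)))))))))
  →41  S(S(S(S(S(S(S(mul(S(add(SZ, mul(Z, SSSZ))), add(Z, SZ)))))))))
  →42  S(S(S(S(S(S(S(add(add(Z, SZ), mul(add(SZ, mul(Z, SSSZ)), add(Z, SZ))))))))))
  →43  S(S(S(S(S(S(S(add(SZ, mul(add(SZ, mul(Z, SSSZ)), add(Z, SZ))))))))))
  →44  S(S(S(S(S(S(S(S(add(Z, mul(add(SZ, mul(Z, SSSZ)), add(Z, SZ)))))))))))
  →45  S(S(S(S(S(S(S(S(mul(add(SZ, mul(Z, SSSZ)), add(Z, SZ))))))))))
  →46  S(S(S(S(S(S(S(S(mul(S(add(Z, mul(Z, SSSZ))), add(Z, SZ))))))))))
  →47  S(S(S(S(S(S(S(S(add(add(Z, SZ), mul(add(Z, mul(Z, SSSZ)), add(Z, SZ)))))))))))
  →48  S(S(S(S(S(S(S(S(add(SZ, mul(add(Z, mul(Z, SSSZ)), add(Z, SZ)))))))))))

Answer: NO — after 48 steps the term is S(S(S(S(S(S(S(S(add(SZ, mul(add(Z, mul(Z, SSSZ)), add(Z, SZ))))))))))), not yet normal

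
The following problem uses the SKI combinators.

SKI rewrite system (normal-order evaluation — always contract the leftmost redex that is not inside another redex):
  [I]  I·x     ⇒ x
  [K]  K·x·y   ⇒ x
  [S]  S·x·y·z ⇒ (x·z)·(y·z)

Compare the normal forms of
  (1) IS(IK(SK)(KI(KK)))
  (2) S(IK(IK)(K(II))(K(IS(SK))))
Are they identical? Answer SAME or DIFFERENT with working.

Answer: DIFFERENT — A ⇓ S(SK), B ⇓ S(K(K(S(SK))))

Working:
Term A:
  start: IS(IK(SK)(KI(KK)))
  [1] S(IK(SK)(KI(KK)))
  [2] S(K(SK)(KI(KK)))
  [3] S(SK)

Term B:
  start: S(IK(IK)(K(II))(K(IS(SK))))
  [1] S(K(IK)(K(II))(K(IS(SK))))
  [2] S(IK(K(IS(SK))))
  [3] S(K(K(IS(SK))))
  [4] S(K(K(S(SK))))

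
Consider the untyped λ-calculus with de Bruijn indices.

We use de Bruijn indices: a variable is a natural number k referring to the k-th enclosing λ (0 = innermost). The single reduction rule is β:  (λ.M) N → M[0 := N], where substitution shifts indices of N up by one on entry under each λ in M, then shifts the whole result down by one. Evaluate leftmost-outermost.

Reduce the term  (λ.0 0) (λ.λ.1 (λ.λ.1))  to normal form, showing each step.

Answer: normal form = λ.λ.λ.λ.λ.1  (in 4 steps)

Derivation:
  start: (λ.0 0) (λ.λ.1 (λ.λ.1))
  →1  (λ.λ.1 (λ.λ.1)) (λ.λ.1 (λ.λ.1))
  →2  λ.(λ.λ.1 (λ.λ.1)) (λ.λ.1)
  →3  λ.λ.(λ.λ.1) (λ.λ.1)
  →4  λ.λ.λ.λ.λ.1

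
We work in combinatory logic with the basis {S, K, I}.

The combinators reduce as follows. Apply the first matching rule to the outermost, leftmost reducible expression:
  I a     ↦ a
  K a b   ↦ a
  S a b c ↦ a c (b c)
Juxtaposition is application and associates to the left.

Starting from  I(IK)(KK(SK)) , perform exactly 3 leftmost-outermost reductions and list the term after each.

  start: I(IK)(KK(SK))
  →1  IK(KK(SK))
  →2  K(KK(SK))
  →3  KK

Answer: after 3 steps: KK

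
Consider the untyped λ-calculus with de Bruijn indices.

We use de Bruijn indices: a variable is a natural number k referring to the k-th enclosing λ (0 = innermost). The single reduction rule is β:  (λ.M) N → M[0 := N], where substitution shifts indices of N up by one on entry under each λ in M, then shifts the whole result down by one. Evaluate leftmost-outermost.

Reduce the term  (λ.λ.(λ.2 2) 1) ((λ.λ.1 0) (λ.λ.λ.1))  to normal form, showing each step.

Answer: normal form = λ.λ.λ.1  (in 5 steps)

Working:
  start: (λ.λ.(λ.2 2) 1) ((λ.λ.1 0) (λ.λ.λ.1))
  [1] λ.(λ.(λ.λ.1 0) (λ.λ.λ.1) ((λ.λ.1 0) (λ.λ.λ.1))) ((λ.λ.1 0) (λ.λ.λ.1))
  [2] λ.(λ.λ.1 0) (λ.λ.λ.1) ((λ.λ.1 0) (λ.λ.λ.1))
  [3] λ.(λ.(λ.λ.λ.1) 0) ((λ.λ.1 0) (λ.λ.λ.1))
  [4] λ.(λ.λ.λ.1) ((λ.λ.1 0) (λ.λ.λ.1))
  [5] λ.λ.λ.1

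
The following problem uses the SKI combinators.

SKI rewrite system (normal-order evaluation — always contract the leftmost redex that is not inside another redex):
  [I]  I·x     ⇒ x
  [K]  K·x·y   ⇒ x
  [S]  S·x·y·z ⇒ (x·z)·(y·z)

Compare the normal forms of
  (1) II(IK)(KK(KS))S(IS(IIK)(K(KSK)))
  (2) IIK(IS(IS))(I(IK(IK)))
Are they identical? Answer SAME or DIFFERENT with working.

Answer: DIFFERENT — A ⇓ K(SK(KS)), B ⇓ SS

Working:
Term A:
  start: II(IK)(KK(KS))S(IS(IIK)(K(KSK)))
  [1] I(IK)(KK(KS))S(IS(IIK)(K(KSK)))
  [2] IK(KK(KS))S(IS(IIK)(K(KSK)))
  [3] K(KK(KS))S(IS(IIK)(K(KSK)))
  [4] KK(KS)(IS(IIK)(K(KSK)))
  [5] K(IS(IIK)(K(KSK)))
  [6] K(S(IIK)(K(KSK)))
  [7] K(S(IK)(K(KSK)))
  [8] K(SK(K(KSK)))
  [9] K(SK(KS))

Term B:
  start: IIK(IS(IS))(I(IK(IK)))
  [1] IK(IS(IS))(I(IK(IK)))
  [2] K(IS(IS))(I(IK(IK)))
  [3] IS(IS)
  [4] S(IS)
  [5] SS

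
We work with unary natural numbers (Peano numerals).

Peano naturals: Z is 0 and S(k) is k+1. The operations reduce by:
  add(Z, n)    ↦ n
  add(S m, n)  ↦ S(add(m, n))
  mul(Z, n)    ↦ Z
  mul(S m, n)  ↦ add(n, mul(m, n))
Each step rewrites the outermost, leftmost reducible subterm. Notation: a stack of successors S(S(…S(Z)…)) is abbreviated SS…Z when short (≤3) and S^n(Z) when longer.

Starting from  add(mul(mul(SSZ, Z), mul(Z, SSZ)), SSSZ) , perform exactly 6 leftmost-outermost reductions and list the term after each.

  start: add(mul(mul(SSZ, Z), mul(Z, SSZ)), SSSZ)
  →1  add(mul(add(Z, mul(SZ, Z)), mul(Z, SSZ)), SSSZ)
  →2  add(mul(mul(SZ, Z), mul(Z, SSZ)), SSSZ)
  →3  add(mul(add(Z, mul(Z, Z)), mul(Z, SSZ)), SSSZ)
  →4  add(mul(mul(Z, Z), mul(Z, SSZ)), SSSZ)
  →5  add(mul(Z, mul(Z, SSZ)), SSSZ)
  →6  add(Z, SSSZ)

Answer: after 6 steps: add(Z, SSSZ)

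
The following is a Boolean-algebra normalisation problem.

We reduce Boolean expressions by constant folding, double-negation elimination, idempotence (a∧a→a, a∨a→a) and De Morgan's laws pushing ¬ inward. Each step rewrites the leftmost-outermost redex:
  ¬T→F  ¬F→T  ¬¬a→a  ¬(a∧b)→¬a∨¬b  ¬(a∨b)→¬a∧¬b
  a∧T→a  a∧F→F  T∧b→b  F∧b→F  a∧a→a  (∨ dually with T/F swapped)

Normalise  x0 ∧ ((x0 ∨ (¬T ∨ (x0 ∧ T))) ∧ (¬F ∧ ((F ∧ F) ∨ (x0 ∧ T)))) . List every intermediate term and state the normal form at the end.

  start: x0 ∧ ((x0 ∨ (¬T ∨ (x0 ∧ T))) ∧ (¬F ∧ ((F ∧ F) ∨ (x0 ∧ T))))
  step 1: x0 ∧ ((x0 ∨ (F ∨ (x0 ∧ T))) ∧ (¬F ∧ ((F ∧ F) ∨ (x0 ∧ T))))
  step 2: x0 ∧ ((x0 ∨ (x0 ∧ T)) ∧ (¬F ∧ ((F ∧ F) ∨ (x0 ∧ T))))
  step 3: x0 ∧ ((x0 ∨ x0) ∧ (¬F ∧ ((F ∧ F) ∨ (x0 ∧ T))))
  step 4: x0 ∧ (x0 ∧ (¬F ∧ ((F ∧ F) ∨ (x0 ∧ T))))
  step 5: x0 ∧ (x0 ∧ (T ∧ ((F ∧ F) ∨ (x0 ∧ T))))
  step 6: x0 ∧ (x0 ∧ ((F ∧ F) ∨ (x0 ∧ T)))
  step 7: x0 ∧ (x0 ∧ (F ∨ (x0 ∧ T)))
  step 8: x0 ∧ (x0 ∧ (x0 ∧ T))
  step 9: x0 ∧ (x0 ∧ x0)
  step 10: x0 ∧ x0
  step 11: x0

Answer: normal form = x0  (in 11 steps)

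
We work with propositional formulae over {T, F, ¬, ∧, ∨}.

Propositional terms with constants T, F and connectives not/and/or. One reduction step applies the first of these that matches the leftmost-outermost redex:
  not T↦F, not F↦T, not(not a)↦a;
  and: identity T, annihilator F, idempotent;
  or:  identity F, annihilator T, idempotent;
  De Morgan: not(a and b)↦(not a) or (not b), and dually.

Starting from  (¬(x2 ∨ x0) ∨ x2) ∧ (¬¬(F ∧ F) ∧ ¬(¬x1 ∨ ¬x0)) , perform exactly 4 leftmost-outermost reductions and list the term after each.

Answer: after 4 steps: ((¬x2 ∧ ¬x0) ∨ x2) ∧ F

Derivation:
  start: (¬(x2 ∨ x0) ∨ x2) ∧ (¬¬(F ∧ F) ∧ ¬(¬x1 ∨ ¬x0))
  →1  ((¬x2 ∧ ¬x0) ∨ x2) ∧ (¬¬(F ∧ F) ∧ ¬(¬x1 ∨ ¬x0))
  →2  ((¬x2 ∧ ¬x0) ∨ x2) ∧ ((F ∧ F) ∧ ¬(¬x1 ∨ ¬x0))
  →3  ((¬x2 ∧ ¬x0) ∨ x2) ∧ (F ∧ ¬(¬x1 ∨ ¬x0))
  →4  ((¬x2 ∧ ¬x0) ∨ x2) ∧ F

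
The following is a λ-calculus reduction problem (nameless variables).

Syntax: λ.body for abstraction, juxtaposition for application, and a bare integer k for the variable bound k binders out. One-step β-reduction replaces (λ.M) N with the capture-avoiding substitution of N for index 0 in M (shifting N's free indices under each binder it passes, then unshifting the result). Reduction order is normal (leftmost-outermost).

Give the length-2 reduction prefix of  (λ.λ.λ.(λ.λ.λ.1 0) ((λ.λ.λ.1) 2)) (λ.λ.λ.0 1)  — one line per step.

  start: (λ.λ.λ.(λ.λ.λ.1 0) ((λ.λ.λ.1) 2)) (λ.λ.λ.0 1)
  [1] λ.λ.(λ.λ.λ.1 0) ((λ.λ.λ.1) (λ.λ.λ.0 1))
  [2] λ.λ.λ.λ.1 0

Answer: after 2 steps: λ.λ.λ.λ.1 0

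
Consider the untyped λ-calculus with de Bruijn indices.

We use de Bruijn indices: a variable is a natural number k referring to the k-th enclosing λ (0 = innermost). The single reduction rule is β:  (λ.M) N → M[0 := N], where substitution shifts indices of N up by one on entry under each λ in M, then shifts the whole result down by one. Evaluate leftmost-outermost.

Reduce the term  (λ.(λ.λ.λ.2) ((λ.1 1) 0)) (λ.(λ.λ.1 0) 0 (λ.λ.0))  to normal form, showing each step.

  start: (λ.(λ.λ.λ.2) ((λ.1 1) 0)) (λ.(λ.λ.1 0) 0 (λ.λ.0))
  →1  (λ.λ.λ.2) ((λ.(λ.(λ.λ.1 0) 0 (λ.λ.0)) (λ.(λ.λ.1 0) 0 (λ.λ.0))) (λ.(λ.λ.1 0) 0 (λ.λ.0)))
  →2  λ.λ.(λ.(λ.(λ.λ.1 0) 0 (λ.λ.0)) (λ.(λ.λ.1 0) 0 (λ.λ.0))) (λ.(λ.λ.1 0) 0 (λ.λ.0))
  →3  λ.λ.(λ.(λ.λ.1 0) 0 (λ.λ.0)) (λ.(λ.λ.1 0) 0 (λ.λ.0))
  →4  λ.λ.(λ.λ.1 0) (λ.(λ.λ.1 0) 0 (λ.λ.0)) (λ.λ.0)
  →5  λ.λ.(λ.(λ.(λ.λ.1 0) 0 (λ.λ.0)) 0) (λ.λ.0)
  →6  λ.λ.(λ.(λ.λ.1 0) 0 (λ.λ.0)) (λ.λ.0)
  →7  λ.λ.(λ.λ.1 0) (λ.λ.0) (λ.λ.0)
  →8  λ.λ.(λ.(λ.λ.0) 0) (λ.λ.0)
  →9  λ.λ.(λ.λ.0) (λ.λ.0)
  →10  λ.λ.λ.0

Answer: normal form = λ.λ.λ.0  (in 10 steps)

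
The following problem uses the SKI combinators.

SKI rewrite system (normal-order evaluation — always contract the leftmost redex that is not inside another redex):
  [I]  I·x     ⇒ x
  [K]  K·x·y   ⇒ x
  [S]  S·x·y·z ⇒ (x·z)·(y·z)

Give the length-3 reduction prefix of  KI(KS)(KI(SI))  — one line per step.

Answer: after 3 steps: I

Derivation:
  start: KI(KS)(KI(SI))
  step 1: I(KI(SI))
  step 2: KI(SI)
  step 3: I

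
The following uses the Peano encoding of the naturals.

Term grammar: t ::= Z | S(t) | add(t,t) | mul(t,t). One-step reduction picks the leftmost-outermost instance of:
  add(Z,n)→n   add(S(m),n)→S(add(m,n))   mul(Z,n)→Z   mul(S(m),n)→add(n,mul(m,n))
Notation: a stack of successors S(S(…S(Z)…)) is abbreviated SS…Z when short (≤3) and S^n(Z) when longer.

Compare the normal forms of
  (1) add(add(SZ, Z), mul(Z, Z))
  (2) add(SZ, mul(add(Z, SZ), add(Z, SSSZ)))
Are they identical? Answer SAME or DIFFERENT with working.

Answer: DIFFERENT — A ⇓ SZ, B ⇓ S^4(Z)

Working:
Term A:
  start: add(add(SZ, Z), mul(Z, Z))
  step 1: add(S(add(Z, Z)), mul(Z, Z))
  step 2: S(add(add(Z, Z), mul(Z, Z)))
  step 3: S(add(Z, mul(Z, Z)))
  step 4: S(mul(Z, Z))
  step 5: SZ

Term B:
  start: add(SZ, mul(add(Z, SZ), add(Z, SSSZ)))
  step 1: S(add(Z, mul(add(Z, SZ), add(Z, SSSZ))))
  step 2: S(mul(add(Z, SZ), add(Z, SSSZ)))
  step 3: S(mul(SZ, add(Z, SSSZ)))
  step 4: S(add(add(Z, SSSZ), mul(Z, add(Z, SSSZ))))
  step 5: S(add(SSSZ, mul(Z, add(Z, SSSZ))))
  step 6: S(S(add(SSZ, mul(Z, add(Z, SSSZ)))))
  step 7: S(S(S(add(SZ, mul(Z, add(Z, SSSZ))))))
  step 8: S(S(S(S(add(Z, mul(Z, add(Z, SSSZ)))))))
  step 9: S(S(S(S(mul(Z, add(Z, SSSZ))))))
  step 10: S^4(Z)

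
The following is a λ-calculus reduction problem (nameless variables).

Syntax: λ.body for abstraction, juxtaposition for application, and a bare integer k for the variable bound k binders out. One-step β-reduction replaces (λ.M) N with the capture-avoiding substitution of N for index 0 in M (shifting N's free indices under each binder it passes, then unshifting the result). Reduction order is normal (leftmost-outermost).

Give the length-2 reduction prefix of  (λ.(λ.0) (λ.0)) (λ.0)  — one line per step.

Answer: after 2 steps: λ.0

Reduction:
  start: (λ.(λ.0) (λ.0)) (λ.0)
  step 1: (λ.0) (λ.0)
  step 2: λ.0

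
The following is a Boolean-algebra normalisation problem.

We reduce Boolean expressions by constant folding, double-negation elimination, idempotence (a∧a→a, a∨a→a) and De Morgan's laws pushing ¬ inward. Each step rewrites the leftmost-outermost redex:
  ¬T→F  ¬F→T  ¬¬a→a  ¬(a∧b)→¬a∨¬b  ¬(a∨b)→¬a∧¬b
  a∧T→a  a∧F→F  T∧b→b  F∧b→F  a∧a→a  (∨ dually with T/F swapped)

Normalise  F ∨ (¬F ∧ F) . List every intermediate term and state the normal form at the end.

Answer: normal form = F  (in 2 steps)

Reduction:
  start: F ∨ (¬F ∧ F)
  →1  ¬F ∧ F
  →2  F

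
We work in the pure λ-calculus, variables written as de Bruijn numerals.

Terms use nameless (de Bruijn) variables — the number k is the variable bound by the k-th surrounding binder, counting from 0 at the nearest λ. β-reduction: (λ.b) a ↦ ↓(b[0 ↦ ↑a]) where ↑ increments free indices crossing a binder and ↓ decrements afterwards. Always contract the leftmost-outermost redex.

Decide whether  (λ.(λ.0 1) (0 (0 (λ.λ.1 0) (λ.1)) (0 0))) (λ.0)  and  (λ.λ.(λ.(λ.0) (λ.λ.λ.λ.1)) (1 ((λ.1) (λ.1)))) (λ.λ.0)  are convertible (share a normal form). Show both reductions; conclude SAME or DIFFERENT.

Term A:
  start: (λ.(λ.0 1) (0 (0 (λ.λ.1 0) (λ.1)) (0 0))) (λ.0)
  →1  (λ.0 (λ.0)) ((λ.0) ((λ.0) (λ.λ.1 0) (λ.λ.0)) ((λ.0) (λ.0)))
  →2  (λ.0) ((λ.0) (λ.λ.1 0) (λ.λ.0)) ((λ.0) (λ.0)) (λ.0)
  →3  (λ.0) (λ.λ.1 0) (λ.λ.0) ((λ.0) (λ.0)) (λ.0)
  →4  (λ.λ.1 0) (λ.λ.0) ((λ.0) (λ.0)) (λ.0)
  →5  (λ.(λ.λ.0) 0) ((λ.0) (λ.0)) (λ.0)
  →6  (λ.λ.0) ((λ.0) (λ.0)) (λ.0)
  →7  (λ.0) (λ.0)
  →8  λ.0

Term B:
  start: (λ.λ.(λ.(λ.0) (λ.λ.λ.λ.1)) (1 ((λ.1) (λ.1)))) (λ.λ.0)
  →1  λ.(λ.(λ.0) (λ.λ.λ.λ.1)) ((λ.λ.0) ((λ.1) (λ.1)))
  →2  λ.(λ.0) (λ.λ.λ.λ.1)
  →3  λ.λ.λ.λ.λ.1

Answer: DIFFERENT — A ⇓ λ.0, B ⇓ λ.λ.λ.λ.λ.1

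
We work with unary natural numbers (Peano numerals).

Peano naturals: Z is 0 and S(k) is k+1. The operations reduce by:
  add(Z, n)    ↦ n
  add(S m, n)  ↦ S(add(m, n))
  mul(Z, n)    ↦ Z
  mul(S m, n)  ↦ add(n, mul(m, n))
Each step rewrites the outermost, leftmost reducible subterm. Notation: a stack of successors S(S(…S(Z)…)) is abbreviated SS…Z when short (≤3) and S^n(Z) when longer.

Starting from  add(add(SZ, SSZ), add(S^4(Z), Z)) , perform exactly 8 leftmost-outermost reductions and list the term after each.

  start: add(add(SZ, SSZ), add(S^4(Z), Z))
  step 1: add(S(add(Z, SSZ)), add(S^4(Z), Z))
  step 2: S(add(add(Z, SSZ), add(S^4(Z), Z)))
  step 3: S(add(SSZ, add(S^4(Z), Z)))
  step 4: S(S(add(SZ, add(S^4(Z), Z))))
  step 5: S(S(S(add(Z, add(S^4(Z), Z)))))
  step 6: S(S(S(add(S^4(Z), Z))))
  step 7: S(S(S(S(add(SSSZ, Z)))))
  step 8: S(S(S(S(S(add(SSZ, Z))))))

Answer: after 8 steps: S(S(S(S(S(add(SSZ, Z))))))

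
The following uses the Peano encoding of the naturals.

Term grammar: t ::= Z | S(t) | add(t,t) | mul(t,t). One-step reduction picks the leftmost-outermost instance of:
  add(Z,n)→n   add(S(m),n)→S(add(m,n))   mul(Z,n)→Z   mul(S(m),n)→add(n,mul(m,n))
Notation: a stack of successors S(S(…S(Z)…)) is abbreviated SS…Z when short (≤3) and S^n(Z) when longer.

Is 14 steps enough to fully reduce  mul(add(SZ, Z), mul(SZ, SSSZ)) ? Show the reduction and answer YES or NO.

Answer: YES — reaches normal form SSSZ in 14 ≤ 14 steps

Reduction:
  start: mul(add(SZ, Z), mul(SZ, SSSZ))
  step 1: mul(S(add(Z, Z)), mul(SZ, SSSZ))
  step 2: add(mul(SZ, SSSZ), mul(add(Z, Z), mul(SZ, SSSZ)))
  step 3: add(add(SSSZ, mul(Z, SSSZ)), mul(add(Z, Z), mul(SZ, SSSZ)))
  step 4: add(S(add(SSZ, mul(Z, SSSZ))), mul(add(Z, Z), mul(SZ, SSSZ)))
  step 5: S(add(add(SSZ, mul(Z, SSSZ)), mul(add(Z, Z), mul(SZ, SSSZ))))
  step 6: S(add(S(add(SZ, mul(Z, SSSZ))), mul(add(Z, Z), mul(SZ, SSSZ))))
  step 7: S(S(add(add(SZ, mul(Z, SSSZ)), mul(add(Z, Z), mul(SZ, SSSZ)))))
  step 8: S(S(add(S(add(Z, mul(Z, SSSZ))), mul(add(Z, Z), mul(SZ, SSSZ)))))
  step 9: S(S(S(add(add(Z, mul(Z, SSSZ)), mul(add(Z, Z), mul(SZ, SSSZ))))))
  step 10: S(S(S(add(mul(Z, SSSZ), mul(add(Z, Z), mul(SZ, SSSZ))))))
  step 11: S(S(S(add(Z, mul(add(Z, Z), mul(SZ, SSSZ))))))
  step 12: S(S(S(mul(add(Z, Z), mul(SZ, SSSZ)))))
  step 13: S(S(S(mul(Z, mul(SZ, SSSZ)))))
  step 14: SSSZ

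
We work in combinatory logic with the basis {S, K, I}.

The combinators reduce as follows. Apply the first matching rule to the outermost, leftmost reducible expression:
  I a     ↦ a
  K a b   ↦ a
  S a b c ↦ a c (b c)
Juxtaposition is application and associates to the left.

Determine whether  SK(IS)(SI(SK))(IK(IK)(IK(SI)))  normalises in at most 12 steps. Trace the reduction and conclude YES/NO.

Answer: YES — reaches normal form K(SKK) in 10 ≤ 12 steps

Working:
  start: SK(IS)(SI(SK))(IK(IK)(IK(SI)))
  [1] K(SI(SK))(IS(SI(SK)))(IK(IK)(IK(SI)))
  [2] SI(SK)(IK(IK)(IK(SI)))
  [3] I(IK(IK)(IK(SI)))(SK(IK(IK)(IK(SI))))
  [4] IK(IK)(IK(SI))(SK(IK(IK)(IK(SI))))
  [5] K(IK)(IK(SI))(SK(IK(IK)(IK(SI))))
  [6] IK(SK(IK(IK)(IK(SI))))
  [7] K(SK(IK(IK)(IK(SI))))
  [8] K(SK(K(IK)(IK(SI))))
  [9] K(SK(IK))
  [10] K(SKK)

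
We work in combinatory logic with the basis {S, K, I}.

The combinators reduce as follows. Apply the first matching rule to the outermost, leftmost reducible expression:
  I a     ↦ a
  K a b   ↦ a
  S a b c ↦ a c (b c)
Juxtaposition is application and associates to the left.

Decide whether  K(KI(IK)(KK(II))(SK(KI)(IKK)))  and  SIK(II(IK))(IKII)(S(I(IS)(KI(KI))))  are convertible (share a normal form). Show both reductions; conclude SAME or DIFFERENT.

Term A:
  start: K(KI(IK)(KK(II))(SK(KI)(IKK)))
  →1  K(I(KK(II))(SK(KI)(IKK)))
  →2  K(KK(II)(SK(KI)(IKK)))
  →3  K(K(SK(KI)(IKK)))
  →4  K(K(K(IKK)(KI(IKK))))
  →5  K(K(IKK))
  →6  K(K(KK))

Term B:
  start: SIK(II(IK))(IKII)(S(I(IS)(KI(KI))))
  →1  I(II(IK))(K(II(IK)))(IKII)(S(I(IS)(KI(KI))))
  →2  II(IK)(K(II(IK)))(IKII)(S(I(IS)(KI(KI))))
  →3  I(IK)(K(II(IK)))(IKII)(S(I(IS)(KI(KI))))
  →4  IK(K(II(IK)))(IKII)(S(I(IS)(KI(KI))))
  →5  K(K(II(IK)))(IKII)(S(I(IS)(KI(KI))))
  →6  K(II(IK))(S(I(IS)(KI(KI))))
  →7  II(IK)
  →8  I(IK)
  →9  IK
  →10  K

Answer: DIFFERENT — A ⇓ K(K(KK)), B ⇓ K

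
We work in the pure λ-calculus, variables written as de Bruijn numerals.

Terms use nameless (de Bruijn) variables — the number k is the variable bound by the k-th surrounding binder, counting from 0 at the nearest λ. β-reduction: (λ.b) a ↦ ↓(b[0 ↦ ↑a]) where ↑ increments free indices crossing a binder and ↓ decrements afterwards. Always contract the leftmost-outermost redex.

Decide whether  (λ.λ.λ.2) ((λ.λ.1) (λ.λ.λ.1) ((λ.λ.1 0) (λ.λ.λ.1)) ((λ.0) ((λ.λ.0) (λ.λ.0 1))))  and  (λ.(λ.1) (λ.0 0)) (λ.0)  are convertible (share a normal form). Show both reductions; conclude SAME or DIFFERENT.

Answer: DIFFERENT — A ⇓ λ.λ.λ.λ.1, B ⇓ λ.0

Working:
Term A:
  start: (λ.λ.λ.2) ((λ.λ.1) (λ.λ.λ.1) ((λ.λ.1 0) (λ.λ.λ.1)) ((λ.0) ((λ.λ.0) (λ.λ.0 1))))
  →1  λ.λ.(λ.λ.1) (λ.λ.λ.1) ((λ.λ.1 0) (λ.λ.λ.1)) ((λ.0) ((λ.λ.0) (λ.λ.0 1)))
  →2  λ.λ.(λ.λ.λ.λ.1) ((λ.λ.1 0) (λ.λ.λ.1)) ((λ.0) ((λ.λ.0) (λ.λ.0 1)))
  →3  λ.λ.(λ.λ.λ.1) ((λ.0) ((λ.λ.0) (λ.λ.0 1)))
  →4  λ.λ.λ.λ.1

Term B:
  start: (λ.(λ.1) (λ.0 0)) (λ.0)
  →1  (λ.λ.0) (λ.0 0)
  →2  λ.0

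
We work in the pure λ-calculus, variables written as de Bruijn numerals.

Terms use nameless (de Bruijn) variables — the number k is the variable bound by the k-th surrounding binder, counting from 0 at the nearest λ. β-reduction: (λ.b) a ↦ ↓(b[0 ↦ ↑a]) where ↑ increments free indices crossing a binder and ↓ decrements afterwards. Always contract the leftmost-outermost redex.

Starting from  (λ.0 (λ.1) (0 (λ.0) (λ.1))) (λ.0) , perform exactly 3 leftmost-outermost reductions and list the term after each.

Answer: after 3 steps: λ.0

Derivation:
  start: (λ.0 (λ.1) (0 (λ.0) (λ.1))) (λ.0)
  step 1: (λ.0) (λ.λ.0) ((λ.0) (λ.0) (λ.λ.0))
  step 2: (λ.λ.0) ((λ.0) (λ.0) (λ.λ.0))
  step 3: λ.0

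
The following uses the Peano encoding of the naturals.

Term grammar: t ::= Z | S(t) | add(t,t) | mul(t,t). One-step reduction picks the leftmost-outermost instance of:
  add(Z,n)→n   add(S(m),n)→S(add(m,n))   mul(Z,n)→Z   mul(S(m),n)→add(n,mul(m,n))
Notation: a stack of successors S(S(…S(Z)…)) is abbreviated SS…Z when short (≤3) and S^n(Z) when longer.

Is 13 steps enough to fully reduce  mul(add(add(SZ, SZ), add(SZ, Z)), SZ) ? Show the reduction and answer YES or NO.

  start: mul(add(add(SZ, SZ), add(SZ, Z)), SZ)
  →1  mul(add(S(add(Z, SZ)), add(SZ, Z)), SZ)
  →2  mul(S(add(add(Z, SZ), add(SZ, Z))), SZ)
  →3  add(SZ, mul(add(add(Z, SZ), add(SZ, Z)), SZ))
  →4  S(add(Z, mul(add(add(Z, SZ), add(SZ, Z)), SZ)))
  →5  S(mul(add(add(Z, SZ), add(SZ, Z)), SZ))
  →6  S(mul(add(SZ, add(SZ, Z)), SZ))
  →7  S(mul(S(add(Z, add(SZ, Z))), SZ))
  →8  S(add(SZ, mul(add(Z, add(SZ, Z)), SZ)))
  →9  S(S(add(Z, mul(add(Z, add(SZ, Z)), SZ))))
  →10  S(S(mul(add(Z, add(SZ, Z)), SZ)))
  →11  S(S(mul(add(SZ, Z), SZ)))
  →12  S(S(mul(S(add(Z, Z)), SZ)))
  →13  S(S(add(SZ, mul(add(Z, Z), SZ))))

Answer: NO — after 13 steps the term is S(S(add(SZ, mul(add(Z, Z), SZ)))), not yet normal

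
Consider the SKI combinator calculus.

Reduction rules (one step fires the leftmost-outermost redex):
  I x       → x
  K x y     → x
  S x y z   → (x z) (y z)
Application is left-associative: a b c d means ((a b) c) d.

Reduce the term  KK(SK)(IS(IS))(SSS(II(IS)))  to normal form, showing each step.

  start: KK(SK)(IS(IS))(SSS(II(IS)))
  [1] K(IS(IS))(SSS(II(IS)))
  [2] IS(IS)
  [3] S(IS)
  [4] SS

Answer: normal form = SS  (in 4 steps)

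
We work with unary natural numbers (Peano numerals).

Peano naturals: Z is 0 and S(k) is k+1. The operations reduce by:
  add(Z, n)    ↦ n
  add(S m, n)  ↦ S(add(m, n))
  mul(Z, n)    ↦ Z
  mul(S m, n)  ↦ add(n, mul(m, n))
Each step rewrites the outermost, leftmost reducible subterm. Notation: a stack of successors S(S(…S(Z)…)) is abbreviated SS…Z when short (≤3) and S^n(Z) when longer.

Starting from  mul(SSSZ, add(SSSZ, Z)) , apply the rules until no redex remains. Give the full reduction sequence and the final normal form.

Answer: normal form = S^9(Z)  (in 28 steps)

Derivation:
  start: mul(SSSZ, add(SSSZ, Z))
  [1] add(add(SSSZ, Z), mul(SSZ, add(SSSZ, Z)))
  [2] add(S(add(SSZ, Z)), mul(SSZ, add(SSSZ, Z)))
  [3] S(add(add(SSZ, Z), mul(SSZ, add(SSSZ, Z))))
  [4] S(add(S(add(SZ, Z)), mul(SSZ, add(SSSZ, Z))))
  [5] S(S(add(add(SZ, Z), mul(SSZ, add(SSSZ, Z)))))
  [6] S(S(add(S(add(Z, Z)), mul(SSZ, add(SSSZ, Z)))))
  [7] S(S(S(add(add(Z, Z), mul(SSZ, add(SSSZ, Z))))))
  [8] S(S(S(add(Z, mul(SSZ, add(SSSZ, Z))))))
  [9] S(S(S(mul(SSZ, add(SSSZ, Z)))))
  [10] S(S(S(add(add(SSSZ, Z), mul(SZ, add(SSSZ, Z))))))
  [11] S(S(S(add(S(add(SSZ, Z)), mul(SZ, add(SSSZ, Z))))))
  [12] S(S(S(S(add(add(SSZ, Z), mul(SZ, add(SSSZ, Z)))))))
  [13] S(S(S(S(add(S(add(SZ, Z)), mul(SZ, add(SSSZ, Z)))))))
  [14] S(S(S(S(S(add(add(SZ, Z), mul(SZ, add(SSSZ, Z))))))))
  [15] S(S(S(S(S(add(S(add(Z, Z)), mul(SZ, add(SSSZ, Z))))))))
  [16] S(S(S(S(S(S(add(add(Z, Z), mul(SZ, add(SSSZ, Z)))))))))
  [17] S(S(S(S(S(S(add(Z, mul(SZ, add(SSSZ, Z)))))))))
  [18] S(S(S(S(S(S(mul(SZ, add(SSSZ, Z))))))))
  [19] S(S(S(S(S(S(add(add(SSSZ, Z), mul(Z, add(SSSZ, Z)))))))))
  [20] S(S(S(S(S(S(add(S(add(SSZ, Z)), mul(Z, add(SSSZ, Z)))))))))
  [21] S(S(S(S(S(S(S(add(add(SSZ, Z), mul(Z, add(SSSZ, Z))))))))))
  [22] S(S(S(S(S(S(S(add(S(add(SZ, Z)), mul(Z, add(SSSZ, Z))))))))))
  [23] S(S(S(S(S(S(S(S(add(add(SZ, Z), mul(Z, add(SSSZ, Z)))))))))))
  [24] S(S(S(S(S(S(S(S(add(S(add(Z, Z)), mul(Z, add(SSSZ, Z)))))))))))
  [25] S(S(S(S(S(S(S(S(S(add(add(Z, Z), mul(Z, add(SSSZ, Z))))))))))))
  [26] S(S(S(S(S(S(S(S(S(add(Z, mul(Z, add(SSSZ, Z))))))))))))
  [27] S(S(S(S(S(S(S(S(S(mul(Z, add(SSSZ, Z)))))))))))
  [28] S^9(Z)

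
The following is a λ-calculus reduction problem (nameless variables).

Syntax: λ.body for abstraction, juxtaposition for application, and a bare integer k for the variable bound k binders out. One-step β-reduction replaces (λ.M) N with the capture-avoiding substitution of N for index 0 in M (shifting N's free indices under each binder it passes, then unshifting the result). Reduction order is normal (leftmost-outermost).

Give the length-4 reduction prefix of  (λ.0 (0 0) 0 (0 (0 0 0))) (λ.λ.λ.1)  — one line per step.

  start: (λ.0 (0 0) 0 (0 (0 0 0))) (λ.λ.λ.1)
  step 1: (λ.λ.λ.1) ((λ.λ.λ.1) (λ.λ.λ.1)) (λ.λ.λ.1) ((λ.λ.λ.1) ((λ.λ.λ.1) (λ.λ.λ.1) (λ.λ.λ.1)))
  step 2: (λ.λ.1) (λ.λ.λ.1) ((λ.λ.λ.1) ((λ.λ.λ.1) (λ.λ.λ.1) (λ.λ.λ.1)))
  step 3: (λ.λ.λ.λ.1) ((λ.λ.λ.1) ((λ.λ.λ.1) (λ.λ.λ.1) (λ.λ.λ.1)))
  step 4: λ.λ.λ.1

Answer: after 4 steps: λ.λ.λ.1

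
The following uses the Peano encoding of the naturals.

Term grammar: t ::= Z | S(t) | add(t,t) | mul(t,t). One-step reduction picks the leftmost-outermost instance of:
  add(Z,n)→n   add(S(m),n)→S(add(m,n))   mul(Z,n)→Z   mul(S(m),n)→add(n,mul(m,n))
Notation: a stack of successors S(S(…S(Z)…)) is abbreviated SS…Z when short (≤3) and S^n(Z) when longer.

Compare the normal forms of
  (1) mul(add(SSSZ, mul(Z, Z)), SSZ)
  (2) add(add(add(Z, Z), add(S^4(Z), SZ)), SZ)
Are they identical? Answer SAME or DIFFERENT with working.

Answer: SAME — A ⇓ S^6(Z), B ⇓ S^6(Z)

Reduction:
Term A:
  start: mul(add(SSSZ, mul(Z, Z)), SSZ)
  →1  mul(S(add(SSZ, mul(Z, Z))), SSZ)
  →2  add(SSZ, mul(add(SSZ, mul(Z, Z)), SSZ))
  →3  S(add(SZ, mul(add(SSZ, mul(Z, Z)), SSZ)))
  →4  S(S(add(Z, mul(add(SSZ, mul(Z, Z)), SSZ))))
  →5  S(S(mul(add(SSZ, mul(Z, Z)), SSZ)))
  →6  S(S(mul(S(add(SZ, mul(Z, Z))), SSZ)))
  →7  S(S(add(SSZ, mul(add(SZ, mul(Z, Z)), SSZ))))
  →8  S(S(S(add(SZ, mul(add(SZ, mul(Z, Z)), SSZ)))))
  →9  S(S(S(S(add(Z, mul(add(SZ, mul(Z, Z)), SSZ))))))
  →10  S(S(S(S(mul(add(SZ, mul(Z, Z)), SSZ)))))
  →11  S(S(S(S(mul(S(add(Z, mul(Z, Z))), SSZ)))))
  →12  S(S(S(S(add(SSZ, mul(add(Z, mul(Z, Z)), SSZ))))))
  →13  S(S(S(S(S(add(SZ, mul(add(Z, mul(Z, Z)), SSZ)))))))
  →14  S(S(S(S(S(S(add(Z, mul(add(Z, mul(Z, Z)), SSZ))))))))
  →15  S(S(S(S(S(S(mul(add(Z, mul(Z, Z)), SSZ)))))))
  →16  S(S(S(S(S(S(mul(mul(Z, Z), SSZ)))))))
  →17  S(S(S(S(S(S(mul(Z, SSZ)))))))
  →18  S^6(Z)

Term B:
  start: add(add(add(Z, Z), add(S^4(Z), SZ)), SZ)
  →1  add(add(Z, add(S^4(Z), SZ)), SZ)
  →2  add(add(S^4(Z), SZ), SZ)
  →3  add(S(add(SSSZ, SZ)), SZ)
  →4  S(add(add(SSSZ, SZ), SZ))
  →5  S(add(S(add(SSZ, SZ)), SZ))
  →6  S(S(add(add(SSZ, SZ), SZ)))
  →7  S(S(add(S(add(SZ, SZ)), SZ)))
  →8  S(S(S(add(add(SZ, SZ), SZ))))
  →9  S(S(S(add(S(add(Z, SZ)), SZ))))
  →10  S(S(S(S(add(add(Z, SZ), SZ)))))
  →11  S(S(S(S(add(SZ, SZ)))))
  →12  S(S(S(S(S(add(Z, SZ))))))
  →13  S^6(Z)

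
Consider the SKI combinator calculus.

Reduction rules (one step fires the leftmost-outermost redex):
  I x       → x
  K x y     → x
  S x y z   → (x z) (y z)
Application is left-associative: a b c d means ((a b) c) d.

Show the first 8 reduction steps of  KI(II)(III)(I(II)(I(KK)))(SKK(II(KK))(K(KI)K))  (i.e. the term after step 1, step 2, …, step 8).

Answer: after 8 steps: I(KK)(SKK(II(KK))(K(KI)K))

Reduction:
  start: KI(II)(III)(I(II)(I(KK)))(SKK(II(KK))(K(KI)K))
  [1] I(III)(I(II)(I(KK)))(SKK(II(KK))(K(KI)K))
  [2] III(I(II)(I(KK)))(SKK(II(KK))(K(KI)K))
  [3] II(I(II)(I(KK)))(SKK(II(KK))(K(KI)K))
  [4] I(I(II)(I(KK)))(SKK(II(KK))(K(KI)K))
  [5] I(II)(I(KK))(SKK(II(KK))(K(KI)K))
  [6] II(I(KK))(SKK(II(KK))(K(KI)K))
  [7] I(I(KK))(SKK(II(KK))(K(KI)K))
  [8] I(KK)(SKK(II(KK))(K(KI)K))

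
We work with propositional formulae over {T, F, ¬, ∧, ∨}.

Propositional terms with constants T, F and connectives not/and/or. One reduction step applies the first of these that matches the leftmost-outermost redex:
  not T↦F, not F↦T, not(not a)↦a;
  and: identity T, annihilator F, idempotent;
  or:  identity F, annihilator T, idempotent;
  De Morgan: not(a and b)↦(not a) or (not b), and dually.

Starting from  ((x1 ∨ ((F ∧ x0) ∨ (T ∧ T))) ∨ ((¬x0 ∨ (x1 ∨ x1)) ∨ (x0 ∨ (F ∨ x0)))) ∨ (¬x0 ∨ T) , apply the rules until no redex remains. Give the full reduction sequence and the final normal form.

Answer: normal form = T  (in 6 steps)

Derivation:
  start: ((x1 ∨ ((F ∧ x0) ∨ (T ∧ T))) ∨ ((¬x0 ∨ (x1 ∨ x1)) ∨ (x0 ∨ (F ∨ x0)))) ∨ (¬x0 ∨ T)
  step 1: ((x1 ∨ (F ∨ (T ∧ T))) ∨ ((¬x0 ∨ (x1 ∨ x1)) ∨ (x0 ∨ (F ∨ x0)))) ∨ (¬x0 ∨ T)
  step 2: ((x1 ∨ (T ∧ T)) ∨ ((¬x0 ∨ (x1 ∨ x1)) ∨ (x0 ∨ (F ∨ x0)))) ∨ (¬x0 ∨ T)
  step 3: ((x1 ∨ T) ∨ ((¬x0 ∨ (x1 ∨ x1)) ∨ (x0 ∨ (F ∨ x0)))) ∨ (¬x0 ∨ T)
  step 4: (T ∨ ((¬x0 ∨ (x1 ∨ x1)) ∨ (x0 ∨ (F ∨ x0)))) ∨ (¬x0 ∨ T)
  step 5: T ∨ (¬x0 ∨ T)
  step 6: T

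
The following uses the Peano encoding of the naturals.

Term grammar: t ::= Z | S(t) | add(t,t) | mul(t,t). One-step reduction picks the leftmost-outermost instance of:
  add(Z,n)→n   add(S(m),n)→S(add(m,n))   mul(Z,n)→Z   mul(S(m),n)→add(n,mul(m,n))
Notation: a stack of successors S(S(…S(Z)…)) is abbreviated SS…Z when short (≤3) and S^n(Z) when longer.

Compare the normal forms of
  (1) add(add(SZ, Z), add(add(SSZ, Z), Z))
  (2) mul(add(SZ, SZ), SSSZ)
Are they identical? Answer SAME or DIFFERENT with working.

Answer: DIFFERENT — A ⇓ SSSZ, B ⇓ S^6(Z)

Derivation:
Term A:
  start: add(add(SZ, Z), add(add(SSZ, Z), Z))
  step 1: add(S(add(Z, Z)), add(add(SSZ, Z), Z))
  step 2: S(add(add(Z, Z), add(add(SSZ, Z), Z)))
  step 3: S(add(Z, add(add(SSZ, Z), Z)))
  step 4: S(add(add(SSZ, Z), Z))
  step 5: S(add(S(add(SZ, Z)), Z))
  step 6: S(S(add(add(SZ, Z), Z)))
  step 7: S(S(add(S(add(Z, Z)), Z)))
  step 8: S(S(S(add(add(Z, Z), Z))))
  step 9: S(S(S(add(Z, Z))))
  step 10: SSSZ

Term B:
  start: mul(add(SZ, SZ), SSSZ)
  step 1: mul(S(add(Z, SZ)), SSSZ)
  step 2: add(SSSZ, mul(add(Z, SZ), SSSZ))
  step 3: S(add(SSZ, mul(add(Z, SZ), SSSZ)))
  step 4: S(S(add(SZ, mul(add(Z, SZ), SSSZ))))
  step 5: S(S(S(add(Z, mul(add(Z, SZ), SSSZ)))))
  step 6: S(S(S(mul(add(Z, SZ), SSSZ))))
  step 7: S(S(S(mul(SZ, SSSZ))))
  step 8: S(S(S(add(SSSZ, mul(Z, SSSZ)))))
  step 9: S(S(S(S(add(SSZ, mul(Z, SSSZ))))))
  step 10: S(S(S(S(S(add(SZ, mul(Z, SSSZ)))))))
  step 11: S(S(S(S(S(S(add(Z, mul(Z, SSSZ))))))))
  step 12: S(S(S(S(S(S(mul(Z, SSSZ)))))))
  step 13: S^6(Z)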